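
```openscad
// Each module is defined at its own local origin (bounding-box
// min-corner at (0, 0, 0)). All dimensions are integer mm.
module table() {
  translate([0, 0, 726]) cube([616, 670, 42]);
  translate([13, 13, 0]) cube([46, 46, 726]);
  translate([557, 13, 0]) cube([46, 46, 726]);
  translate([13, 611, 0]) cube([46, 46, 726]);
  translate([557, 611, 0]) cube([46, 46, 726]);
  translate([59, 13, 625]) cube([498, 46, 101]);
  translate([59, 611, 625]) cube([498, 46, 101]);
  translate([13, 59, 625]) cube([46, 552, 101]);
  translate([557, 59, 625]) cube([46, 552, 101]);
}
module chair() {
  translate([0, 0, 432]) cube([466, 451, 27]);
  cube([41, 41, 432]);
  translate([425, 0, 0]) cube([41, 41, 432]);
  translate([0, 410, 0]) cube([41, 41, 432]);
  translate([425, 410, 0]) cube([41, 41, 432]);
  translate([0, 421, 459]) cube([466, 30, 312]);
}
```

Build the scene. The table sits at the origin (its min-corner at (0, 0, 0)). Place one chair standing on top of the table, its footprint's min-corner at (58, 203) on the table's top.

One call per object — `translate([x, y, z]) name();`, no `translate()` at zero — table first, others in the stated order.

table();
translate([58, 203, 768]) chair();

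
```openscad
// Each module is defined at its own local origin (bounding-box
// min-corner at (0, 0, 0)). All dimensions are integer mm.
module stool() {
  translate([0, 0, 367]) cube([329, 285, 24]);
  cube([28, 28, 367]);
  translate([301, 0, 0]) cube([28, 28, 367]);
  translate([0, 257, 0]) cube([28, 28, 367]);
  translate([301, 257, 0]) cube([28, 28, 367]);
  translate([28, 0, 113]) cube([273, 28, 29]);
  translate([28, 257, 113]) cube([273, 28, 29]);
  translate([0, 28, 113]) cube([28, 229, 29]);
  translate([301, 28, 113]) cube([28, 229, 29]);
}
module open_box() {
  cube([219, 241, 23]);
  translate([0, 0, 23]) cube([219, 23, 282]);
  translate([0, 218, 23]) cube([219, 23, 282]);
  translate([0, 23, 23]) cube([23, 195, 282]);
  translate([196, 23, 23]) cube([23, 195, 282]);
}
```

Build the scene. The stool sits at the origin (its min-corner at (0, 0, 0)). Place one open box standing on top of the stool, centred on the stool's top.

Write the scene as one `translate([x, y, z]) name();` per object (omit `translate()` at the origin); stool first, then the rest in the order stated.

stool();
translate([55, 22, 391]) open_box();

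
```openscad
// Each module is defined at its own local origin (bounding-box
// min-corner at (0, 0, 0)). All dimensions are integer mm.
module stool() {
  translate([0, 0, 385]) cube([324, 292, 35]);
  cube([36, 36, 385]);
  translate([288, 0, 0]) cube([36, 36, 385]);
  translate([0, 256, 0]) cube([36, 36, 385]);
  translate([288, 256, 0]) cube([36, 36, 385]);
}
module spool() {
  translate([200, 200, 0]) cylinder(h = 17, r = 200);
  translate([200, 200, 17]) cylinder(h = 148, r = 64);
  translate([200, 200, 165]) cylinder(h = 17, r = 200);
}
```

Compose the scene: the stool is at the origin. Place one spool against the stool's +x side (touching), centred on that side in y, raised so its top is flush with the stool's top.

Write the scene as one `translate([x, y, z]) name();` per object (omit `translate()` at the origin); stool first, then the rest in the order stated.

stool();
translate([324, -54, 238]) spool();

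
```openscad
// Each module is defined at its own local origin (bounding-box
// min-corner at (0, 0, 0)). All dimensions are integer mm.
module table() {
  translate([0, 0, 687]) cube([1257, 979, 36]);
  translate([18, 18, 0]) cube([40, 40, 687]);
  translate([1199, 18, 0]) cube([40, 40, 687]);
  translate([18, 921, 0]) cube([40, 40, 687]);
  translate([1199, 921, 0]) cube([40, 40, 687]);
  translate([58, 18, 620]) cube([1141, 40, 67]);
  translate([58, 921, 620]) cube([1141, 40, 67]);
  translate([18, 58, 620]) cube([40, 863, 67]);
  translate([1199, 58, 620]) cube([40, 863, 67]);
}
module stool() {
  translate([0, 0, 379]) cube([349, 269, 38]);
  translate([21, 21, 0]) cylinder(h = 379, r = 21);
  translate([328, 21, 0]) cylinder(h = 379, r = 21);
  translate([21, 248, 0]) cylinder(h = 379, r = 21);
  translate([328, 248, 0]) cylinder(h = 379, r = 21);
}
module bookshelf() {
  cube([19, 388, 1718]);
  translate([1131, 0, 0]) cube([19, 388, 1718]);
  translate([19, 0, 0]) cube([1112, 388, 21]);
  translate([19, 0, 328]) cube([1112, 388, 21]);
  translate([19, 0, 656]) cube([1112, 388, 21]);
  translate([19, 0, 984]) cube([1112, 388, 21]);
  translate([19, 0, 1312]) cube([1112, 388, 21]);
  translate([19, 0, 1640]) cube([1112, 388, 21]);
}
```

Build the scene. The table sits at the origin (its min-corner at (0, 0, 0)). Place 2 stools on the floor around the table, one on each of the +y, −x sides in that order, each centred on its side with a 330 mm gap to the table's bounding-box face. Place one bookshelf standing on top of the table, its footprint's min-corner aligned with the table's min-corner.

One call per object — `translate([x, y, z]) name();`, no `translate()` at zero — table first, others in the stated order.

table();
translate([454, 1309, 0]) stool();
translate([-679, 355, 0]) stool();
translate([0, 0, 723]) bookshelf();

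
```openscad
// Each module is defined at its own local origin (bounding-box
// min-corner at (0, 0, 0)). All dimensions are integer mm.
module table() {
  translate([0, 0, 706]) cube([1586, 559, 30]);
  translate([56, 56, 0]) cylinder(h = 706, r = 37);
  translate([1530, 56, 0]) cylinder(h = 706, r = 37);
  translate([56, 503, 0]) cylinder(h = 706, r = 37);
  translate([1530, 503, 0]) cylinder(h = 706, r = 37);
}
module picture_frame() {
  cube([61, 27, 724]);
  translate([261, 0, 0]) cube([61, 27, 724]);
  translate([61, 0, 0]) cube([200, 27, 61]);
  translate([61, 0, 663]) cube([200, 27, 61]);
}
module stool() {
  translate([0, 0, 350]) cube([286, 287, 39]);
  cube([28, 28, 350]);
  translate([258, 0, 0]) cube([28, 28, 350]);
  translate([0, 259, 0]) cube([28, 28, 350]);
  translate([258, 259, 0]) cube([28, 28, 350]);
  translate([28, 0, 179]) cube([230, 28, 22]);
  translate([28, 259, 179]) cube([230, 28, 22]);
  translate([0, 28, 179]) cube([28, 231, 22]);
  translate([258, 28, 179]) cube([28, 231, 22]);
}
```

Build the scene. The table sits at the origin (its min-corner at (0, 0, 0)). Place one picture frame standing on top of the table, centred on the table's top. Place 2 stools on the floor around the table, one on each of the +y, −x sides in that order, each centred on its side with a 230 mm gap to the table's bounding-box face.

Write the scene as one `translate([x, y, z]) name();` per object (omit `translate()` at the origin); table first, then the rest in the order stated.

table();
translate([632, 266, 736]) picture_frame();
translate([650, 789, 0]) stool();
translate([-516, 136, 0]) stool();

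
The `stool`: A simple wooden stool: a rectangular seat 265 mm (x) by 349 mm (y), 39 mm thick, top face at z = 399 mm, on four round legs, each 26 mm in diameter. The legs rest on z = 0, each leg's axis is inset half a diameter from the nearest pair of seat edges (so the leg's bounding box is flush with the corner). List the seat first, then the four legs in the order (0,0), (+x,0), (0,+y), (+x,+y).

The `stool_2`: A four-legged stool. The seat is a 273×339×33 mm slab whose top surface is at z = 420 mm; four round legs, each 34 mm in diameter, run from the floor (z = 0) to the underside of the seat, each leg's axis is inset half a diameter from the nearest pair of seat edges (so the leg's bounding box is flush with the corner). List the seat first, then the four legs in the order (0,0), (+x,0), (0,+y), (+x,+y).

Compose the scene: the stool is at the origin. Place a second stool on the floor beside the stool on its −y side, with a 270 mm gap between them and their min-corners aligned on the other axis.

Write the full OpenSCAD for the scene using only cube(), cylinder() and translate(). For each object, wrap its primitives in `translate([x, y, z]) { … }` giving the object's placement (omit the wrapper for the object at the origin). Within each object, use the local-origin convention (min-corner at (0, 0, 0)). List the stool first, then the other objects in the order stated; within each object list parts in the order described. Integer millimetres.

translate([0, 0, 360]) cube([265, 349, 39]);
translate([13, 13, 0]) cylinder(h = 360, r = 13);
translate([252, 13, 0]) cylinder(h = 360, r = 13);
translate([13, 336, 0]) cylinder(h = 360, r = 13);
translate([252, 336, 0]) cylinder(h = 360, r = 13);
translate([0, -609, 0]) {
  translate([0, 0, 387]) cube([273, 339, 33]);
  translate([17, 17, 0]) cylinder(h = 387, r = 17);
  translate([256, 17, 0]) cylinder(h = 387, r = 17);
  translate([17, 322, 0]) cylinder(h = 387, r = 17);
  translate([256, 322, 0]) cylinder(h = 387, r = 17);
}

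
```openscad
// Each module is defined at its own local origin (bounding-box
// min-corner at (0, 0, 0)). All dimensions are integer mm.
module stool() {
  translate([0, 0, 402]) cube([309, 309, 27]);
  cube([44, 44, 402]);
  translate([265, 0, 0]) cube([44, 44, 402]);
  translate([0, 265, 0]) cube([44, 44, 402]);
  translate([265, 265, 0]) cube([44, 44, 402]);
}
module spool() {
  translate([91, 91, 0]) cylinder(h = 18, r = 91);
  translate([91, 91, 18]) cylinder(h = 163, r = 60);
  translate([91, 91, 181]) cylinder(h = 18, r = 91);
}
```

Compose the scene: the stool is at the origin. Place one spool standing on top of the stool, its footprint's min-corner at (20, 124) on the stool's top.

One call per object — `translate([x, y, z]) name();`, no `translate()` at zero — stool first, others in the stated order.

stool();
translate([20, 124, 429]) spool();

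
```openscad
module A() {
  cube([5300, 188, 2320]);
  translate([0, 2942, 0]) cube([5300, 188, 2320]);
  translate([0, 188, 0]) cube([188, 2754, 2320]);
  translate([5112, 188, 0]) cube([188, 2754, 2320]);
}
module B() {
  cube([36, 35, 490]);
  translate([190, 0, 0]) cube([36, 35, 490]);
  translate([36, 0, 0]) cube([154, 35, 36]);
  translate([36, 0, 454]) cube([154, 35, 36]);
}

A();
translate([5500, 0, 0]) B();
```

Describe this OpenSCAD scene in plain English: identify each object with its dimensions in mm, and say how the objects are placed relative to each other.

A is the wall frame of a small rectangular building: four walls, each 2320 mm tall and 188 mm thick, enclosing a footprint 5300 mm (x) by 3130 mm (y) outside-to-outside, with no floor or roof. The front and back walls (the −y and +y sides) span the full width; the two side walls fit between them.

B is a rectangular picture frame lying in the x–z plane (depth along y). The opening is 154 mm wide (x) by 418 mm tall (z), surrounded by a border 36 mm wide on all four sides. The frame is 35 mm deep and is made of two full-height vertical stiles with two horizontal rails fitted between them.

The picture frame is on the floor beside the house frame on its +x side.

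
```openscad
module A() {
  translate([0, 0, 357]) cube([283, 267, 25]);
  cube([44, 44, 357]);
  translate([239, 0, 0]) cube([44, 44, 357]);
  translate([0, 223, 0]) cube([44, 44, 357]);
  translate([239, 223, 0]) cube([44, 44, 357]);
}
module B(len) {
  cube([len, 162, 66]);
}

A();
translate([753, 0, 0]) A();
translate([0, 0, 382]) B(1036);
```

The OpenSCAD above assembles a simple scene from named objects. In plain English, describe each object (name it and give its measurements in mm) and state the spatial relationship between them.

A is a simple wooden stool: a rectangular seat 283 mm (x) by 267 mm (y), 25 mm thick, top face at z = 382 mm, on four square legs, each 44×44 mm in cross-section. The legs rest on z = 0, each flush with a corner of the seat.

B is a rectangular beam 1036 mm long (x), 162 mm deep (y), 66 mm thick (z).

The beam spans the tops of two stools placed 470 mm apart, resting at z = 382 mm.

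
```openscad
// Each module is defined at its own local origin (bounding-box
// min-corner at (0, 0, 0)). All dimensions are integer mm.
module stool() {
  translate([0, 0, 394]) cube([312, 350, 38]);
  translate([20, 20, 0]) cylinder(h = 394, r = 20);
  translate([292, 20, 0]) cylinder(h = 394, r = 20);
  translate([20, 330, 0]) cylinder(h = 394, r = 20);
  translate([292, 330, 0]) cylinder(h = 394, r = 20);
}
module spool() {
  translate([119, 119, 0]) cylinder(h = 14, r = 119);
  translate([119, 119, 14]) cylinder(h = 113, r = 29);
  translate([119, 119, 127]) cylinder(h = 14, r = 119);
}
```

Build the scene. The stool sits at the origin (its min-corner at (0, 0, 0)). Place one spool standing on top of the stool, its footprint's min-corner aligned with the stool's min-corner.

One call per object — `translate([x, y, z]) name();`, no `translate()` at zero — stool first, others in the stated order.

stool();
translate([0, 0, 432]) spool();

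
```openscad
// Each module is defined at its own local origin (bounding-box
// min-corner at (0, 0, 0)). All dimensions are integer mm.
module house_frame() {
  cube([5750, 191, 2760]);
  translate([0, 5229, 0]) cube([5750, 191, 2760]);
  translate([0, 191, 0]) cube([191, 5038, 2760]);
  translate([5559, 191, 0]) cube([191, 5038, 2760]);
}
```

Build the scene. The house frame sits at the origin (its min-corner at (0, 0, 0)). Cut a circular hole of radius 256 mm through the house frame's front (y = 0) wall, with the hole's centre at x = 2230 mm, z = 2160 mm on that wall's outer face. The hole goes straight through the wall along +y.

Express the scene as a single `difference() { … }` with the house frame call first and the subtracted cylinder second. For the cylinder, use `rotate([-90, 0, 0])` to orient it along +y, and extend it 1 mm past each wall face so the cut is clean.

difference() {
  house_frame();
  translate([2230, -1, 2160]) rotate([-90, 0, 0]) cylinder(h = 193, r = 256);
}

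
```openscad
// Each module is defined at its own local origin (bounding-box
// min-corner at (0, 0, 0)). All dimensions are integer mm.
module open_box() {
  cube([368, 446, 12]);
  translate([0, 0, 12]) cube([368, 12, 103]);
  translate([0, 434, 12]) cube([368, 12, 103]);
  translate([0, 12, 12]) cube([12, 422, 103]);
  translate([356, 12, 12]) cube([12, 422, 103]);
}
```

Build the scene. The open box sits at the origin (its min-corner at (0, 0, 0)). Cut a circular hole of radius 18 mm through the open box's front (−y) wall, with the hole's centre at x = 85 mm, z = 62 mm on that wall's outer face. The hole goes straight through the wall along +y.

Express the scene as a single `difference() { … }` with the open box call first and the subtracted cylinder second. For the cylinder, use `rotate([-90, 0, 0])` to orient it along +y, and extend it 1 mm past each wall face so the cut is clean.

difference() {
  open_box();
  translate([85, -1, 62]) rotate([-90, 0, 0]) cylinder(h = 14, r = 18);
}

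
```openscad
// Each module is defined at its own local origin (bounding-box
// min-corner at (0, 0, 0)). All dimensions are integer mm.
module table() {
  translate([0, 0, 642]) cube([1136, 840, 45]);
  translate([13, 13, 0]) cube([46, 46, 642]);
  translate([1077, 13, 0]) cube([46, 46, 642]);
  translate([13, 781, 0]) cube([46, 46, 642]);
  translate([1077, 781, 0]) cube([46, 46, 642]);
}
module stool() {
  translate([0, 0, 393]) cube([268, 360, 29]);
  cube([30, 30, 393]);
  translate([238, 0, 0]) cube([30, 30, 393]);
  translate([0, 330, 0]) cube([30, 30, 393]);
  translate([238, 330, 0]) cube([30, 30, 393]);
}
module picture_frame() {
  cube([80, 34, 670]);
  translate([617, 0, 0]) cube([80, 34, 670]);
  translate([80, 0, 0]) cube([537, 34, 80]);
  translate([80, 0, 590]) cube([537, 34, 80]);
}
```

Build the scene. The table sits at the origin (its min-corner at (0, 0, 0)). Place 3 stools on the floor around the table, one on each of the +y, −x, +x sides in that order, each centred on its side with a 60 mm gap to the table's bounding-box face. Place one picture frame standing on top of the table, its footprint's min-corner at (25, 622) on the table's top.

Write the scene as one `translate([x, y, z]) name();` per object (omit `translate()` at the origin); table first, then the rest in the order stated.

table();
translate([434, 900, 0]) stool();
translate([-328, 240, 0]) stool();
translate([1196, 240, 0]) stool();
translate([25, 622, 687]) picture_frame();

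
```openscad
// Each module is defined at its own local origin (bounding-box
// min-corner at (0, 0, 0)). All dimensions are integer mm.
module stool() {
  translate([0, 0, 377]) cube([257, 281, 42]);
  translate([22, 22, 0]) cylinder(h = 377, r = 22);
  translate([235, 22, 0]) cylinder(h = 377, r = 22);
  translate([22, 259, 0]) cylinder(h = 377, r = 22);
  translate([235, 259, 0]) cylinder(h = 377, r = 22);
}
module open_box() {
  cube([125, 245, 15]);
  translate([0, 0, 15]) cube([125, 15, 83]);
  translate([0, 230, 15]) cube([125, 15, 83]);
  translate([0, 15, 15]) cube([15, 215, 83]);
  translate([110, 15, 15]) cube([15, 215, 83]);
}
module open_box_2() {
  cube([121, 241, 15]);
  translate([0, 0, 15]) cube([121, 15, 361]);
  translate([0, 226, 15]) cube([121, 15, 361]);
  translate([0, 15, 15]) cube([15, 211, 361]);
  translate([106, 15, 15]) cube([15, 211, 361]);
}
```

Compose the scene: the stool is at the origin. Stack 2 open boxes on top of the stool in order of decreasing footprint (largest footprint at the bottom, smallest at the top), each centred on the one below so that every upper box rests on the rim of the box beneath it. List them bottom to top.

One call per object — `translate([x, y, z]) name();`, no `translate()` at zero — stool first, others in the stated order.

stool();
translate([66, 18, 419]) open_box();
translate([68, 20, 517]) open_box_2();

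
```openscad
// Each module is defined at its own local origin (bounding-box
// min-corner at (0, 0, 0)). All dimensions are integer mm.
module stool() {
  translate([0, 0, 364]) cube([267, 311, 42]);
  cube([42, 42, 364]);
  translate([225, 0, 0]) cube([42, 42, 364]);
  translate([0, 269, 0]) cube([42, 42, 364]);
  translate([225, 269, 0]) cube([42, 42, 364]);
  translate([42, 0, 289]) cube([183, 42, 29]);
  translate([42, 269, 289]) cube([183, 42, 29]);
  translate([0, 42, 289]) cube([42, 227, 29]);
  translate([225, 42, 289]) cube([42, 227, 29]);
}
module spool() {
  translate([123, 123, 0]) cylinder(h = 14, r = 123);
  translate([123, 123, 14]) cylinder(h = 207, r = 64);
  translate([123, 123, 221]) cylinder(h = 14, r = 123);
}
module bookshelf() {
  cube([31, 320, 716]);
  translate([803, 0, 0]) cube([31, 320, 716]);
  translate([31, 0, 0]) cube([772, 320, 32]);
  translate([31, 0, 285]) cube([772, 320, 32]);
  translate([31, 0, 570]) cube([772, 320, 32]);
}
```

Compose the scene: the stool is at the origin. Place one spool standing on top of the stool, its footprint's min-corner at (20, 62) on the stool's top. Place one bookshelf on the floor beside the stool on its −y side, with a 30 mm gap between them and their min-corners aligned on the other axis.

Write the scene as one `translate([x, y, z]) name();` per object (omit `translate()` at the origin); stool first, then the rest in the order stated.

stool();
translate([20, 62, 406]) spool();
translate([0, -350, 0]) bookshelf();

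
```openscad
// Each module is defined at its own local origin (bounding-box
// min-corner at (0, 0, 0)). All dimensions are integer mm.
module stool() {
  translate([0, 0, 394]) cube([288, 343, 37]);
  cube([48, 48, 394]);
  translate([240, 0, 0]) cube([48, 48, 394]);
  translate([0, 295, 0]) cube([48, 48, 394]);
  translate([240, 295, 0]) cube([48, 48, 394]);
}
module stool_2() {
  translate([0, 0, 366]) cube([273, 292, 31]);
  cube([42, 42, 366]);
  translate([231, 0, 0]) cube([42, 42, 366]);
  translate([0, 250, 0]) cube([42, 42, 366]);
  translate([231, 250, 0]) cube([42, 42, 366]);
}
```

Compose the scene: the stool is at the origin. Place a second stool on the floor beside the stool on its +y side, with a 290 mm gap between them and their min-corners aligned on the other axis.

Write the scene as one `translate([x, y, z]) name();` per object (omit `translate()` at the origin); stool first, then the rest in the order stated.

stool();
translate([0, 633, 0]) stool_2();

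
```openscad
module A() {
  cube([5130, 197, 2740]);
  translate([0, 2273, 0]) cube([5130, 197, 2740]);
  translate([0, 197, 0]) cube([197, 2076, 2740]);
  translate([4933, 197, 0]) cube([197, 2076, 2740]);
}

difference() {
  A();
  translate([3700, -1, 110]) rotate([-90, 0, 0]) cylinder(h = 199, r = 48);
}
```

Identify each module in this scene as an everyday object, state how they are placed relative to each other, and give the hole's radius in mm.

A is a house frame. The house frame has a circular hole through its front wall. The hole's radius is 48 mm.

The subtracted cylinder has r = 48 mm.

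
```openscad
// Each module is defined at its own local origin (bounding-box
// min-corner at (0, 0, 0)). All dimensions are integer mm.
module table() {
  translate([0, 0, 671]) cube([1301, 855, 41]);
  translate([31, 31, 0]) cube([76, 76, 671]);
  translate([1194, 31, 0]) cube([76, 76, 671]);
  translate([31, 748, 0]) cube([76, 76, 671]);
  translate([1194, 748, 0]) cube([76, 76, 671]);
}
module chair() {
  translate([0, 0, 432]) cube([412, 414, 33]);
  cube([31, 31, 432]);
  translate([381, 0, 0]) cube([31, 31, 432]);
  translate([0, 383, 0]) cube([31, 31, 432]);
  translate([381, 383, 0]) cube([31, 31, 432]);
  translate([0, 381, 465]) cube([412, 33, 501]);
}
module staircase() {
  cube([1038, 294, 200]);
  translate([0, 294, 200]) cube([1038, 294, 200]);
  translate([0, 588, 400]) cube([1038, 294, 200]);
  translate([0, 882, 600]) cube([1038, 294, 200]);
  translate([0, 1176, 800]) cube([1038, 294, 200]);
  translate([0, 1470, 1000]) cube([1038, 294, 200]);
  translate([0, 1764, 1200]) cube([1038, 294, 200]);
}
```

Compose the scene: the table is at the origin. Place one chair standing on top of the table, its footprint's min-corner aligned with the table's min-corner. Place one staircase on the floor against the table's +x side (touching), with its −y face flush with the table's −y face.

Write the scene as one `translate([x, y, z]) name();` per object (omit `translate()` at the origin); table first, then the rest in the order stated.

table();
translate([0, 0, 712]) chair();
translate([1301, 0, 0]) staircase();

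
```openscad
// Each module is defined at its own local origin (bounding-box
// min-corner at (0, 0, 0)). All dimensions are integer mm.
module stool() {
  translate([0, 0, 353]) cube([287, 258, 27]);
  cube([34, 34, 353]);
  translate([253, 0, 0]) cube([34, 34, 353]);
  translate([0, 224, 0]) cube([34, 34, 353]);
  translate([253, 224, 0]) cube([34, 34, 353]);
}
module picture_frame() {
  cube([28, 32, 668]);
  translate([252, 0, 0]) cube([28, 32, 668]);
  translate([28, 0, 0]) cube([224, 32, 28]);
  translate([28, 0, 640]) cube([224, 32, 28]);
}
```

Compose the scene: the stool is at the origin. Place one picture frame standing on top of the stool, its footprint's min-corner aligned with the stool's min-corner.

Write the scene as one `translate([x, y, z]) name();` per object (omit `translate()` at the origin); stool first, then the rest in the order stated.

stool();
translate([0, 0, 380]) picture_frame();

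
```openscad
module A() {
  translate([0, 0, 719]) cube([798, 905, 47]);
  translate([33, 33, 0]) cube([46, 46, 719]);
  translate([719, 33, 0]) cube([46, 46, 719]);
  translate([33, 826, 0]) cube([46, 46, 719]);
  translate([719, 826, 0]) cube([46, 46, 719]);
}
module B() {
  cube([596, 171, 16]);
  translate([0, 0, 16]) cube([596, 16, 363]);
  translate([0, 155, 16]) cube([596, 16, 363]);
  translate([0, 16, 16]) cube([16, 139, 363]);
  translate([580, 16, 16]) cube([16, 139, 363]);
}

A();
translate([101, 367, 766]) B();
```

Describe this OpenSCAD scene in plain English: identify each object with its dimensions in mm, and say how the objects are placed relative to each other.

A is a table: top 798 mm (x) × 905 mm (y), 47 mm thick, upper face at z = 766 mm, on four 46×46 mm square legs, each inset 33 mm from the nearest pair of top edges, running from z = 0 to the bottom of the top.

B is an open-topped rectangular box: outside dimensions 596×171×379 mm, with a uniform wall and base thickness of 16 mm. The base is a full 596×171 slab on the floor; four walls sit on top of the base. The front and back walls (the −y and +y sides) span the full width; the two side walls fit between them.

The open box is on top of the table, centred.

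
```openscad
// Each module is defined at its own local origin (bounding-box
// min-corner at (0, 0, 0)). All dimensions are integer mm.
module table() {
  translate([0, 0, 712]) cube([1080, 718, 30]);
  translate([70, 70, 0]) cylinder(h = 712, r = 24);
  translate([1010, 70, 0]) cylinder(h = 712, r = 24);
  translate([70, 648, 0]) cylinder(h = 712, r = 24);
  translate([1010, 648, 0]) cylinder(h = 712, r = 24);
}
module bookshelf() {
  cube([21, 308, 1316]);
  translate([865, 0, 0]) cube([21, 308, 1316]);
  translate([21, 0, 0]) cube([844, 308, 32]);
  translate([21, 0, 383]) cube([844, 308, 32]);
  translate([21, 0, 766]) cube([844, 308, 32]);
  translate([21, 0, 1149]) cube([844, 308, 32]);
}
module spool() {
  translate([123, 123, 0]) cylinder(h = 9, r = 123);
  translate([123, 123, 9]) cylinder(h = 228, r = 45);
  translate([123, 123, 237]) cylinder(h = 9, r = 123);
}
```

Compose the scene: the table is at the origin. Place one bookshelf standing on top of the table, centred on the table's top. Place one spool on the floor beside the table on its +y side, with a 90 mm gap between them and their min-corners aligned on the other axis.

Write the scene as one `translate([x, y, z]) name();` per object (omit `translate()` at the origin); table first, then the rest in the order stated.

table();
translate([97, 205, 742]) bookshelf();
translate([0, 808, 0]) spool();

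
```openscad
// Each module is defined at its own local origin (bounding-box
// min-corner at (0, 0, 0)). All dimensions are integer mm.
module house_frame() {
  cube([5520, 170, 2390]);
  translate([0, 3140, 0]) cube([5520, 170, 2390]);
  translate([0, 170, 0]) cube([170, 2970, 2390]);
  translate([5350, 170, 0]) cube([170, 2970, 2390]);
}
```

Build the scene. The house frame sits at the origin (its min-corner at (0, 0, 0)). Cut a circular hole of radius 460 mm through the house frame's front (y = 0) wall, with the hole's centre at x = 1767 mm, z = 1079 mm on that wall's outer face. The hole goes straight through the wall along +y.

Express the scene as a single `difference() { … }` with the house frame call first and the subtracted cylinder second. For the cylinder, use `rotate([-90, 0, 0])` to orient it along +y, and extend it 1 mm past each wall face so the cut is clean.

difference() {
  house_frame();
  translate([1767, -1, 1079]) rotate([-90, 0, 0]) cylinder(h = 172, r = 460);
}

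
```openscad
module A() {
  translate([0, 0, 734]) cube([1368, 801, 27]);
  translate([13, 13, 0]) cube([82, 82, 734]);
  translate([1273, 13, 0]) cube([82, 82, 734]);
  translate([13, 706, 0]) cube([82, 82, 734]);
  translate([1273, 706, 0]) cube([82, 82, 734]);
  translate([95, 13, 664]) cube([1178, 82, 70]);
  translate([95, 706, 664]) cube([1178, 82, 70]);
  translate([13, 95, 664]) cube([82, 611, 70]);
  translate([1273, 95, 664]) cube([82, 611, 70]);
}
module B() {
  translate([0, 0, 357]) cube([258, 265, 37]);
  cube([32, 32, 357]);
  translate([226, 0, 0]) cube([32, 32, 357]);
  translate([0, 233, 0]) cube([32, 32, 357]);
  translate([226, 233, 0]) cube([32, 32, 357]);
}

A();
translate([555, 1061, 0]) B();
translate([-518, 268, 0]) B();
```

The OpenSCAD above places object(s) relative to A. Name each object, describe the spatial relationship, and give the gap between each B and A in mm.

A is a table. B is a stool. Two stools sit around the table at the +y, −x sides. The gap between each stool and the table is 260 mm.

Each stool's nearest face is 260 mm from the table's bounding box.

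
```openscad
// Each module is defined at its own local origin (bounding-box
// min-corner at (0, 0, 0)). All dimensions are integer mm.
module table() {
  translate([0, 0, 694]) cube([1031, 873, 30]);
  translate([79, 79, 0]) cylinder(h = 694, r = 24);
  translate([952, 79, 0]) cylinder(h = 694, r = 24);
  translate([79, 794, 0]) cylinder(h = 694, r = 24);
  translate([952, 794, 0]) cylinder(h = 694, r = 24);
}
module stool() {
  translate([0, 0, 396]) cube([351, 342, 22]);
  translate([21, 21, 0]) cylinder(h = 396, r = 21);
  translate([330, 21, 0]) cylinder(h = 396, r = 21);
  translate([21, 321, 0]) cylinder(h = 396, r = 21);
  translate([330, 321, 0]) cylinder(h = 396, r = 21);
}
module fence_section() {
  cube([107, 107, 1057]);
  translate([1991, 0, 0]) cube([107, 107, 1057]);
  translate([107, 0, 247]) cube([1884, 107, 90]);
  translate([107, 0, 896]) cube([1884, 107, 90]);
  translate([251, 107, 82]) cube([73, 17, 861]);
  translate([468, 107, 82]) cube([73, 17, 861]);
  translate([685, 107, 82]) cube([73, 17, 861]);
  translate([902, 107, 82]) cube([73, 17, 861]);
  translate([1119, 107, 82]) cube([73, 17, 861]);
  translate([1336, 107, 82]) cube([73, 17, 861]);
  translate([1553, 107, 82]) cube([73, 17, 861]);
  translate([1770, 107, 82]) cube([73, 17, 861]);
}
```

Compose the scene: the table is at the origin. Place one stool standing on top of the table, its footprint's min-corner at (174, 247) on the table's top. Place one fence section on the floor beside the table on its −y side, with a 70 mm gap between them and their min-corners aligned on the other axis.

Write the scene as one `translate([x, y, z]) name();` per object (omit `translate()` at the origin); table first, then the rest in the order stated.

table();
translate([174, 247, 724]) stool();
translate([0, -194, 0]) fence_section();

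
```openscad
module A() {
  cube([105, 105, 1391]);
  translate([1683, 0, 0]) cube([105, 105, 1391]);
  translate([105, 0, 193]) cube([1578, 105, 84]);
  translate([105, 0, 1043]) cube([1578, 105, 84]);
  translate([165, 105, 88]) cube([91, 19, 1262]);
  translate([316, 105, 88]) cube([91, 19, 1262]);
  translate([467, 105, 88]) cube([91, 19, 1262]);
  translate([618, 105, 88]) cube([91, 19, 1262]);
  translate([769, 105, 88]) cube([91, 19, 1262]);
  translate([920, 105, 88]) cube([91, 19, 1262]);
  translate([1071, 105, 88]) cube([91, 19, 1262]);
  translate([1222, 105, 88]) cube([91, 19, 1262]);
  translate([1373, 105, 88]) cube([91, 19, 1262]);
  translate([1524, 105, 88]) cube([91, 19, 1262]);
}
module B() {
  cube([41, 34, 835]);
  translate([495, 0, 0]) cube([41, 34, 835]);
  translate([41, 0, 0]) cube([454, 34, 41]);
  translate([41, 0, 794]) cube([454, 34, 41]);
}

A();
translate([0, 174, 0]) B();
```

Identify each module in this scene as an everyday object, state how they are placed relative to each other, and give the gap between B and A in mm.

The picture frame's nearest face is 50 mm from the fence section's +y face.

A is a fence section. B is a picture frame. The picture frame is on the floor beside the fence section on its +y side. The gap between the picture frame and the fence section is 50 mm.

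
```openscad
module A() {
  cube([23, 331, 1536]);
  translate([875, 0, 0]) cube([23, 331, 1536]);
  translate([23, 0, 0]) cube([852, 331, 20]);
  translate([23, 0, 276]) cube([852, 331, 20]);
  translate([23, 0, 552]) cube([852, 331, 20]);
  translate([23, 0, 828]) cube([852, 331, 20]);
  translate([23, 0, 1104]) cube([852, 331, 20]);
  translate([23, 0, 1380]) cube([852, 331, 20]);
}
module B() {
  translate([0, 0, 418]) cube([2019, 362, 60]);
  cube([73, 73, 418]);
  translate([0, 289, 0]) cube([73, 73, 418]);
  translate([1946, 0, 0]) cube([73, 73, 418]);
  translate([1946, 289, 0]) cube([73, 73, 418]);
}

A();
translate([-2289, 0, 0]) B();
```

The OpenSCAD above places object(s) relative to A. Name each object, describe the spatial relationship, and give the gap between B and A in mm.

The bench's nearest face is 270 mm from the bookshelf's −x face.

A is a bookshelf. B is a bench. The bench is on the floor beside the bookshelf on its −x side. The gap between the bench and the bookshelf is 270 mm.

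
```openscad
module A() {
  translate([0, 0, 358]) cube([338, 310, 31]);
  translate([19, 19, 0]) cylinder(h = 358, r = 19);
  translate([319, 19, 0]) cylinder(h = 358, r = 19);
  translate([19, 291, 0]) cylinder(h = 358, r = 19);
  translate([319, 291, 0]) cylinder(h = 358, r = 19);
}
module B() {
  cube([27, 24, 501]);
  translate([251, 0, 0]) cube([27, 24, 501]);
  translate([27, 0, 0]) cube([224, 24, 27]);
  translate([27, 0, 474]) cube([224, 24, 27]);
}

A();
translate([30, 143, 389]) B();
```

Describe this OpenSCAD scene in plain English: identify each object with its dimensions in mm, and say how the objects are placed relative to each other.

A is a four-legged stool. The seat is a 338×310×31 mm slab whose top surface is at z = 389 mm; four round legs, each 38 mm in diameter, run from the floor (z = 0) to the underside of the seat, each leg's axis is inset half a diameter from the nearest pair of seat edges (so the leg's bounding box is flush with the corner).

B is a picture frame with a 224×447 mm rectangular opening (x by z) and a uniform 27 mm border on every side. Frame depth is 24 mm along y. It is built from two vertical stiles running the full outside height and two horizontal rails spanning the gap between the stiles.

The picture frame is on top of the stool, centred.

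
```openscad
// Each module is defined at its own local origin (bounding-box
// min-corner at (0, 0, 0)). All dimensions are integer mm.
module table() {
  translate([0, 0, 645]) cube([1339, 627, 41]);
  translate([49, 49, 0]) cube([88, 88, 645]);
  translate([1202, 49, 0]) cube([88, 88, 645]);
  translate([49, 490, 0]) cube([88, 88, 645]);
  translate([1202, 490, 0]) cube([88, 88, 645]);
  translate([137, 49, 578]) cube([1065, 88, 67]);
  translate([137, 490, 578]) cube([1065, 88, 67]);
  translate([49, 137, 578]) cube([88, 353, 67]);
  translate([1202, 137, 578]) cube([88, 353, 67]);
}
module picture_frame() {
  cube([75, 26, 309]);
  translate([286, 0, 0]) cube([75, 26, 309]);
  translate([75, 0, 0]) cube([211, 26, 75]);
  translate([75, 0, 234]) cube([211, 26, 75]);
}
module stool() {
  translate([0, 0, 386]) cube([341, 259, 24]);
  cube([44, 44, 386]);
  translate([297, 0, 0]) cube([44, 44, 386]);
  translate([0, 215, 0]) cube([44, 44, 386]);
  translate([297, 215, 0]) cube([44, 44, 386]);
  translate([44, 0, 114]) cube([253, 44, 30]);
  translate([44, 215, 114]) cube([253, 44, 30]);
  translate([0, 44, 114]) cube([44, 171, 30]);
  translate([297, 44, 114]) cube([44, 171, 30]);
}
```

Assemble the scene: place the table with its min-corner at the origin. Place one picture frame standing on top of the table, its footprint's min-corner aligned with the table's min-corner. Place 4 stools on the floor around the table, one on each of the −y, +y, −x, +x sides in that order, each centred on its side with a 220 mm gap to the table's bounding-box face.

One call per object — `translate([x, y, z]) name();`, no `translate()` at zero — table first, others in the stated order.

table();
translate([0, 0, 686]) picture_frame();
translate([499, -479, 0]) stool();
translate([499, 847, 0]) stool();
translate([-561, 184, 0]) stool();
translate([1559, 184, 0]) stool();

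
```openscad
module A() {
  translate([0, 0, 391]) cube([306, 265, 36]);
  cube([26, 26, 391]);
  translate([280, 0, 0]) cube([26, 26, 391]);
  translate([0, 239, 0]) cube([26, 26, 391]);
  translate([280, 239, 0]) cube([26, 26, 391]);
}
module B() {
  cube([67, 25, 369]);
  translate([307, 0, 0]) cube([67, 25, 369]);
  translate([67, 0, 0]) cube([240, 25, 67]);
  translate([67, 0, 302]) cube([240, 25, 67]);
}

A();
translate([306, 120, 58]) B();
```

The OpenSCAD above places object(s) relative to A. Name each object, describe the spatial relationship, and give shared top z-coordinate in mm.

A is a stool. B is a picture frame. The picture frame is beside the stool with their tops flush at z = 427. The shared top z-coordinate is 427 mm.

Both tops at z = 427 mm.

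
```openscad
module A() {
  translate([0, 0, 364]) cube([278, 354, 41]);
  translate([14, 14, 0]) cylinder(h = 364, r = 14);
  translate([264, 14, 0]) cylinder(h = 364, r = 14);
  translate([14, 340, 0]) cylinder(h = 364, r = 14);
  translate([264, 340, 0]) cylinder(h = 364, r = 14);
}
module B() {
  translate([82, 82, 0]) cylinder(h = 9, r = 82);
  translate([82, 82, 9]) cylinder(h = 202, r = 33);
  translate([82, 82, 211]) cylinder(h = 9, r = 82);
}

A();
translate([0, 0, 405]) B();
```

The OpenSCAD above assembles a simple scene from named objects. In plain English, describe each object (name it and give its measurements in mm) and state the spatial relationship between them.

A is a simple wooden stool: a rectangular seat 278 mm (x) by 354 mm (y), 41 mm thick, top face at z = 405 mm, on four round legs, each 28 mm in diameter. The legs rest on z = 0, each leg's axis is inset half a diameter from the nearest pair of seat edges (so the leg's bounding box is flush with the corner).

B is a spool: two coaxial disc flanges of radius 82 mm and thickness 9 mm, joined by a core cylinder of radius 33 mm and height 202 mm. The lower flange rests on z = 0 and the three cylinders share a vertical axis.

The spool is on top of the stool.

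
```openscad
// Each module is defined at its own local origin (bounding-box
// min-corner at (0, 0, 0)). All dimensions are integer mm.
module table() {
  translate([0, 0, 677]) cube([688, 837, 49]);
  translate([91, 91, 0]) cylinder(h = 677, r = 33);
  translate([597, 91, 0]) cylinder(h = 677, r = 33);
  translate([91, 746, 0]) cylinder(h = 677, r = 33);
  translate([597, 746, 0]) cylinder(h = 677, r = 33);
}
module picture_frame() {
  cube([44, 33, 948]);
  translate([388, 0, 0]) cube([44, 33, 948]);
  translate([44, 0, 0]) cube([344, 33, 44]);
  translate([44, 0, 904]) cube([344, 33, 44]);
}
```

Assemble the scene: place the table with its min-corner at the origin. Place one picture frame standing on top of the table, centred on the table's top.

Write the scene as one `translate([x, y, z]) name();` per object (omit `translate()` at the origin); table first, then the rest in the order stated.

table();
translate([128, 402, 726]) picture_frame();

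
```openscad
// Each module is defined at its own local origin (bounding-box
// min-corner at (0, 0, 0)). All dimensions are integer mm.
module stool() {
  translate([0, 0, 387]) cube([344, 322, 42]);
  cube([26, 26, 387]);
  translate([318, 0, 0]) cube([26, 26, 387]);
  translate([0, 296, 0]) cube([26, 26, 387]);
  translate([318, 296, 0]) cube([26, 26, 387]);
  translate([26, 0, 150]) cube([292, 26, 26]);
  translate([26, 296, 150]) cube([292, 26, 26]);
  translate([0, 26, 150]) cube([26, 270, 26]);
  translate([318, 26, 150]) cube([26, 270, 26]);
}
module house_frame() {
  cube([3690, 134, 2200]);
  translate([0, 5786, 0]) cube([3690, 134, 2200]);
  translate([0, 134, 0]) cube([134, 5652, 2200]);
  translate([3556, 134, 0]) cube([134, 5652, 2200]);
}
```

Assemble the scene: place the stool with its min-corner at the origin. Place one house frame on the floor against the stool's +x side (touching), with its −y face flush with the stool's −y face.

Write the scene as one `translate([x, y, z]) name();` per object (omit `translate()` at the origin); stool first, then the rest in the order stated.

stool();
translate([344, 0, 0]) house_frame();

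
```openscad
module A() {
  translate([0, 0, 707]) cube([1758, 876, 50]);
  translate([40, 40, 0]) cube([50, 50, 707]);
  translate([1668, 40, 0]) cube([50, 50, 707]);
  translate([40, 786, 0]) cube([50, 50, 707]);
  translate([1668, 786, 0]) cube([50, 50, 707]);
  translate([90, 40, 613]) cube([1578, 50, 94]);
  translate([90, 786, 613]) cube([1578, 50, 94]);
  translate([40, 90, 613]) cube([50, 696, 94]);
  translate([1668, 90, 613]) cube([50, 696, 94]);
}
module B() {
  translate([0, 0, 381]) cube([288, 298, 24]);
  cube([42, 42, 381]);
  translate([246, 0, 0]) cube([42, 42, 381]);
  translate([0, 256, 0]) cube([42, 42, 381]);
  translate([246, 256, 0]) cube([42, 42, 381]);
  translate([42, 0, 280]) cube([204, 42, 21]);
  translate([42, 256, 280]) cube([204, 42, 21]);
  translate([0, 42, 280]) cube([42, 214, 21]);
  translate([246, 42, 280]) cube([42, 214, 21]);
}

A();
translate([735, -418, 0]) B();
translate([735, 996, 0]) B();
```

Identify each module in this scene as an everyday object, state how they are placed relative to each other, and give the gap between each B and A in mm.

Each stool's nearest face is 120 mm from the table's bounding box.

A is a table. B is a stool. Two stools sit around the table at the −y, +y sides. The gap between each stool and the table is 120 mm.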